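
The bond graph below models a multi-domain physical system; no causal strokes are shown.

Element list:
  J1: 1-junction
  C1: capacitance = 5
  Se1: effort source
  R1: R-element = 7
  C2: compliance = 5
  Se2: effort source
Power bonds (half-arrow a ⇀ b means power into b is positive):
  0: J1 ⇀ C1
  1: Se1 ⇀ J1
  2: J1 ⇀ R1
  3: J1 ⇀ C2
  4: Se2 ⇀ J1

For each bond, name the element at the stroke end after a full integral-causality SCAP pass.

bond 1 →J1  (Se1 fixes effort; stroke away)
bond 4 →J1  (Se2 (Se) sets effort on bond)
bond 0 →J1  (prefer integral on C1)
bond 3 →J1  (C2 outputs effort q/C2)
bond 2 →R1  (J1 needs exactly one f-in)

b0 stroke at J1
b1 stroke at J1
b2 stroke at R1
b3 stroke at J1
b4 stroke at J1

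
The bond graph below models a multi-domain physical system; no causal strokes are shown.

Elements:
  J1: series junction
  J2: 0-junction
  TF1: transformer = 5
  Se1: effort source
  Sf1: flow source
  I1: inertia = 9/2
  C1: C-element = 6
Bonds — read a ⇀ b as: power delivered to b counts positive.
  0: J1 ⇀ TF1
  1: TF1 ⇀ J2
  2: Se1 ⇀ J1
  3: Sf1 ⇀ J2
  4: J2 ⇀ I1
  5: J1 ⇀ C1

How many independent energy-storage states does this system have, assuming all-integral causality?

b2 →J1  (source Se1 imposes e)
b3 →Sf1  (Sf1 (Sf) sets flow on bond)
b4 →I1  (I1 outputs flow p/I1)
b1 →J2  (closing 0-jn rule on J2)
b0 →TF1  (TF1 one-in-one-out from 1)
b5 →J1  (1-jn J1 has f-setter on 0)

2  (C1, I1 all integral)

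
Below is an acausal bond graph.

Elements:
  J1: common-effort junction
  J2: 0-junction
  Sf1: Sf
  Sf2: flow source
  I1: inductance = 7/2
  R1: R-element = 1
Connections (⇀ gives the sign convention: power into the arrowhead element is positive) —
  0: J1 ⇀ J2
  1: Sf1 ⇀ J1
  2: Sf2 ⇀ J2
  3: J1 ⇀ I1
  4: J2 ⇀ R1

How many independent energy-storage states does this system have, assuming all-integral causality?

1  (I1 all integral)

β1 |Sf1  (Sf1 (Sf) sets flow on bond)
β2 |Sf2  (Sf2 fixes flow; stroke at Sf2)
β3 |I1  (prefer integral on I1)
β0 |J1  (only one effort-in slot at J1)
β4 |J2  (J2 needs exactly one e-in)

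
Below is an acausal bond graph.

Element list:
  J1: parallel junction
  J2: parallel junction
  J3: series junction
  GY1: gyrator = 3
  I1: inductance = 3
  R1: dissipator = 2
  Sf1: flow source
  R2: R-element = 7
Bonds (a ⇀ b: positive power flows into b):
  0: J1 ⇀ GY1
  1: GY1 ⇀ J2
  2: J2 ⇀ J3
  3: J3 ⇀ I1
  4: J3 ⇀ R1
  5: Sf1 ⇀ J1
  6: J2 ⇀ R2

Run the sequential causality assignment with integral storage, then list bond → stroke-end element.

β0 |J1
β1 |J2
β2 |J3
β3 |I1
β4 |J3
β5 |Sf1
β6 |R2

#5 →Sf1  (source Sf1 imposes f)
#0 →J1  (J1 needs exactly one e-in)
#1 →J2  (GY1: gyrator matches bond 0)
#2 →J3  (J2 effort already set via bond 1)
#6 →R2  (0-jn J2 has e-setter on 1)
#3 →I1  (I1 integral (f out))
#4 →J3  (common-f at J3 fixed by 3)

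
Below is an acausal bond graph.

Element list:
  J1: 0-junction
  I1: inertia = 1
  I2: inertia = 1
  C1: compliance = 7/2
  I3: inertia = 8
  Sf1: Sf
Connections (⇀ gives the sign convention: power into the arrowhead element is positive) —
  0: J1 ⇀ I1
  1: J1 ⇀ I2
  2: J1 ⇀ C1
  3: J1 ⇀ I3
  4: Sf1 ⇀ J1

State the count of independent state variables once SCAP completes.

β4 stroke→Sf1  (Sf1: flow source, stroke at near end)
β0 stroke→I1  (I1: I, integral causality)
β1 stroke→I2  (I2 integral (f out))
β2 stroke→J1  (C1: C, integral causality)
β3 stroke→I3  (J1: bond 2 brought effort, rest push out)

4  (C1, I1, I2, I3 all integral)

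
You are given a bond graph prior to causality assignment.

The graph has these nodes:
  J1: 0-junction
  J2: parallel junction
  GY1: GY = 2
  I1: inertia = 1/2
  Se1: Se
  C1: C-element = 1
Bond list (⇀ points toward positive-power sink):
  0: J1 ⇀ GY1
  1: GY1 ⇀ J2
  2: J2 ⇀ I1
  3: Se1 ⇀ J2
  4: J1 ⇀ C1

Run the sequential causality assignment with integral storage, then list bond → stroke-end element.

b0 →GY1
b1 →GY1
b2 →I1
b3 →J2
b4 →J1

#3 →J2  (Se1 fixes effort; stroke away)
#1 →GY1  (J2: bond 3 brought effort, rest push out)
#2 →I1  (common-e at J2 fixed by 3)
#0 →GY1  (GY GY1: same side as bond 1)
#4 →J1  (closing 0-jn rule on J1)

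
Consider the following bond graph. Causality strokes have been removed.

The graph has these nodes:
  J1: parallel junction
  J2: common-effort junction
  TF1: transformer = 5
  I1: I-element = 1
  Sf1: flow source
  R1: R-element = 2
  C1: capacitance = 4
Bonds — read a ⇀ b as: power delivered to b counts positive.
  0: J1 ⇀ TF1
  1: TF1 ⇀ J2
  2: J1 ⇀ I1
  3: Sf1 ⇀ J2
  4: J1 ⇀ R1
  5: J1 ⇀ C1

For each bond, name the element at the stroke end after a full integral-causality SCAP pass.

b0 |TF1
b1 |J2
b2 |I1
b3 |Sf1
b4 |R1
b5 |J1

b3 stroke→Sf1  (Sf1 (Sf) sets flow on bond)
b1 stroke→J2  (only one effort-in slot at J2)
b0 stroke→TF1  (TF1 one-in-one-out from 1)
b2 stroke→I1  (I1 integral (f out))
b5 stroke→J1  (prefer integral on C1)
b4 stroke→R1  (J1 effort already set via bond 5)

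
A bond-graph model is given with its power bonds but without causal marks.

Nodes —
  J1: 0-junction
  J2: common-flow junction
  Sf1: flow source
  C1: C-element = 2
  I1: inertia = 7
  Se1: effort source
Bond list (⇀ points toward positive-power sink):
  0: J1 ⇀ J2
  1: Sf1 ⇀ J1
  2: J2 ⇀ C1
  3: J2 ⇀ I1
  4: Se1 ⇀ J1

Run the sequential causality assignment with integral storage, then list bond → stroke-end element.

β1 →Sf1  (source Sf1 imposes f)
β4 →J1  (Se1: effort source, stroke at far end)
β0 →J2  (J1 effort already set via bond 4)
β2 →J2  (C1: C, integral causality)
β3 →I1  (only one flow-in slot at J2)

b0 |J2
b1 |Sf1
b2 |J2
b3 |I1
b4 |J1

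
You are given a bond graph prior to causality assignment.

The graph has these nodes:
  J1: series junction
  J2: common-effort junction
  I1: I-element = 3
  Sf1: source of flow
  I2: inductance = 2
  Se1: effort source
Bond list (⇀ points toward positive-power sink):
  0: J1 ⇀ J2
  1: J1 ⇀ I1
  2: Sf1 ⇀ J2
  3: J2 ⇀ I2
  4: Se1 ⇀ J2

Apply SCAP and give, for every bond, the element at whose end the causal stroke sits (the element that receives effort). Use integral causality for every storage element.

β2 →Sf1  (Sf1: flow source, stroke at near end)
β4 →J2  (Se1 (Se) sets effort on bond)
β0 →J1  (J2: bond 4 brought effort, rest push out)
β3 →I2  (0-jn J2 has e-setter on 4)
β1 →I1  (only one flow-in slot at J1)

β0 stroke at J1
β1 stroke at I1
β2 stroke at Sf1
β3 stroke at I2
β4 stroke at J2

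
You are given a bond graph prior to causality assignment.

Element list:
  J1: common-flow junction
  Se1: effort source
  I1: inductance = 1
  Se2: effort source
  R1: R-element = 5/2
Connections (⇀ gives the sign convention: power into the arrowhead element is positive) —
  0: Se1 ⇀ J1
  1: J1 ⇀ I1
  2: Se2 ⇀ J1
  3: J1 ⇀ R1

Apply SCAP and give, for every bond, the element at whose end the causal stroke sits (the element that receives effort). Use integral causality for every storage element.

β0 |J1  (Se1: effort source, stroke at far end)
β2 |J1  (source Se2 imposes e)
β1 |I1  (prefer integral on I1)
β3 |J1  (J1 flow already set via bond 1)

bond 0 stroke→J1
bond 1 stroke→I1
bond 2 stroke→J1
bond 3 stroke→J1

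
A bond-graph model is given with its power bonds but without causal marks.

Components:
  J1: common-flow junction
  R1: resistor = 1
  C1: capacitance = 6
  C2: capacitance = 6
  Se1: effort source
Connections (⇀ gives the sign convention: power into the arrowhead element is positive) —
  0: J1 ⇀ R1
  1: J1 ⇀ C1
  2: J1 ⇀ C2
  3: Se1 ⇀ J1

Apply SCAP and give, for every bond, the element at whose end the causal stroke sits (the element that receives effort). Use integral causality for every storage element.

β0 stroke at R1
β1 stroke at J1
β2 stroke at J1
β3 stroke at J1

β3 stroke→J1  (Se1 fixes effort; stroke away)
β1 stroke→J1  (C1 outputs effort q/C1)
β2 stroke→J1  (prefer integral on C2)
β0 stroke→R1  (J1 needs exactly one f-in)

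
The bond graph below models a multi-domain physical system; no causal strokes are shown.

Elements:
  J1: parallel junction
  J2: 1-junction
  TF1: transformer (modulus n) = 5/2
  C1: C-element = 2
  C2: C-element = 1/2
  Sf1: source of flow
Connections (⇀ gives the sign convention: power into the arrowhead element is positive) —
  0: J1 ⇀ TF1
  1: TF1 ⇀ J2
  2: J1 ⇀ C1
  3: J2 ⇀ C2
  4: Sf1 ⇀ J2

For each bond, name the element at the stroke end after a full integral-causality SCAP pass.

b4 →Sf1  (Sf1 fixes flow; stroke at Sf1)
b1 →J2  (1-jn J2 has f-setter on 4)
b3 →J2  (J2: bond 4 brought flow, rest push out)
b0 →TF1  (TF1: transformer flips bond 1)
b2 →J1  (J1: last free bond brings effort in)

bond 0 |TF1
bond 1 |J2
bond 2 |J1
bond 3 |J2
bond 4 |Sf1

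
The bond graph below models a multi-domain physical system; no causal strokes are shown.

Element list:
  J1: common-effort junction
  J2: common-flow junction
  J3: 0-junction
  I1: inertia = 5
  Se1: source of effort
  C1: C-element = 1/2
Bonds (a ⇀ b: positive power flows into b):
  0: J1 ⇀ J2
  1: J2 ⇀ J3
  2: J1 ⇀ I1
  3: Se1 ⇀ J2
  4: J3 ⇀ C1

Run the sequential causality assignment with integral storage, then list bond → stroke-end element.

#0 stroke→J1
#1 stroke→J2
#2 stroke→I1
#3 stroke→J2
#4 stroke→J3

bond 3 stroke→J2  (source Se1 imposes e)
bond 2 stroke→I1  (prefer integral on I1)
bond 0 stroke→J1  (only one effort-in slot at J1)
bond 1 stroke→J2  (J2: bond 0 brought flow, rest push out)
bond 4 stroke→J3  (J3: last free bond brings effort in)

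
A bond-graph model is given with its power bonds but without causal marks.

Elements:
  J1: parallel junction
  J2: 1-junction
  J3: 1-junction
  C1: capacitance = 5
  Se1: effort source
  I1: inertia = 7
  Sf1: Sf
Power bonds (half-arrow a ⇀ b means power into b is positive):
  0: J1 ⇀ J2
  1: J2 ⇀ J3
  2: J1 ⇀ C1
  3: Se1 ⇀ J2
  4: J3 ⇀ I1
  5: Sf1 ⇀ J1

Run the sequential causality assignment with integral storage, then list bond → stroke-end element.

β0 →J2
β1 →J3
β2 →J1
β3 →J2
β4 →I1
β5 →Sf1

β3 stroke at J2  (Se1 fixes effort; stroke away)
β5 stroke at Sf1  (Sf1: flow source, stroke at near end)
β2 stroke at J1  (prefer integral on C1)
β0 stroke at J2  (J1 effort already set via bond 2)
β1 stroke at J3  (only one flow-in slot at J2)
β4 stroke at I1  (J3: last free bond brings flow in)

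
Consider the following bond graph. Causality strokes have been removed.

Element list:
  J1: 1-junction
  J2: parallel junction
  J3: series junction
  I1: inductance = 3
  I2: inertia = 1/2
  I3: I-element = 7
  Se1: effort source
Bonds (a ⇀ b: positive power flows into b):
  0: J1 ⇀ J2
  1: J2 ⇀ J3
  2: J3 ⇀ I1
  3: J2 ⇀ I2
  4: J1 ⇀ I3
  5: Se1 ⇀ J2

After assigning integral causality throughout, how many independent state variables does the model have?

3  (I1, I2, I3 all integral)

b5 |J2  (Se1 (Se) sets effort on bond)
b0 |J1  (J2 effort already set via bond 5)
b1 |J3  (0-jn J2 has e-setter on 5)
b3 |I2  (J2 effort already set via bond 5)
b2 |I1  (closing 1-jn rule on J3)
b4 |I3  (closing 1-jn rule on J1)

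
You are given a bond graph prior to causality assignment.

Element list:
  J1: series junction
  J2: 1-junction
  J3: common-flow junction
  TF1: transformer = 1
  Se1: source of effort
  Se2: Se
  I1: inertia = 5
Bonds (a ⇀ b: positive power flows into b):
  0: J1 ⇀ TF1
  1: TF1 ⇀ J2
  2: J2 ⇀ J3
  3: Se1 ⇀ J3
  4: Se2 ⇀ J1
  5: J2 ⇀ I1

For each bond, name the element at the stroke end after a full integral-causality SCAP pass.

b3 →J3  (source Se1 imposes e)
b4 →J1  (Se2 fixes effort; stroke away)
b0 →TF1  (closing 1-jn rule on J1)
b2 →J2  (only one flow-in slot at J3)
b1 →J2  (TF1: transformer flips bond 0)
b5 →I1  (closing 1-jn rule on J2)

#0 |TF1
#1 |J2
#2 |J2
#3 |J3
#4 |J1
#5 |I1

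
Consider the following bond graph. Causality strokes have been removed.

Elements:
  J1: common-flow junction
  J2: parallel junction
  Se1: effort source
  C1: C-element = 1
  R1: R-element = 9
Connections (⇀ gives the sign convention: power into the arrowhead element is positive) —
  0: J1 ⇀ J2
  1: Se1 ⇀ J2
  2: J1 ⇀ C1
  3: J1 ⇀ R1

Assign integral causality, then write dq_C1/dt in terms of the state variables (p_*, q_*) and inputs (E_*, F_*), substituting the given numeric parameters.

dq_C1/dt = -E_Se1/9 - q_C1/9

bond 1 stroke→J2  (source Se1 imposes e)
bond 0 stroke→J1  (common-e at J2 fixed by 1)
bond 2 stroke→J1  (C1 integral (e out))
bond 3 stroke→R1  (J1: last free bond brings flow in)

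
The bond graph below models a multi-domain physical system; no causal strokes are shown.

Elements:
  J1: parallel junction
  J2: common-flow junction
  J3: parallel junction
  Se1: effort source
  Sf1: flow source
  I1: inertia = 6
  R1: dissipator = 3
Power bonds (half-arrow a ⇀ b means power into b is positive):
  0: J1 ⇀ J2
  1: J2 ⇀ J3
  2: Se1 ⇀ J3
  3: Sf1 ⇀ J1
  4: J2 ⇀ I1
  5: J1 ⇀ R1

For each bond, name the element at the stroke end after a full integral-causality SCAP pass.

β0 →J2
β1 →J2
β2 →J3
β3 →Sf1
β4 →I1
β5 →J1

bond 2 stroke→J3  (source Se1 imposes e)
bond 3 stroke→Sf1  (source Sf1 imposes f)
bond 1 stroke→J2  (common-e at J3 fixed by 2)
bond 4 stroke→I1  (I1: I, integral causality)
bond 0 stroke→J2  (J2: bond 4 brought flow, rest push out)
bond 5 stroke→J1  (J1 needs exactly one e-in)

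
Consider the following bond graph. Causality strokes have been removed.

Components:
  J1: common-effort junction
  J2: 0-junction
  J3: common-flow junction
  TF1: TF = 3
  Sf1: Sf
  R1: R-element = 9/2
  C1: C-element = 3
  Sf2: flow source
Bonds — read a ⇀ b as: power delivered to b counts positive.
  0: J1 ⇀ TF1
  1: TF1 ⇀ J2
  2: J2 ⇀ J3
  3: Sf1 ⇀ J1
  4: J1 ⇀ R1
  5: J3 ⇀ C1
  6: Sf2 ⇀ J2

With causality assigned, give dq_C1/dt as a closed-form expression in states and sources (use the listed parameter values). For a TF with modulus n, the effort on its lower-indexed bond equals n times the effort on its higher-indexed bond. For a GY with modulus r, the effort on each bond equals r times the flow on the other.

β3 →Sf1  (Sf1: flow source, stroke at near end)
β6 →Sf2  (Sf2 fixes flow; stroke at Sf2)
β5 →J3  (C1: C, integral causality)
β2 →J2  (only one flow-in slot at J3)
β1 →TF1  (J2: bond 2 brought effort, rest push out)
β0 →J1  (TF1: transformer flips bond 1)
β4 →R1  (J1: bond 0 brought effort, rest push out)

dq_C1/dt = 3*F_Sf1 + F_Sf2 - 2*q_C1/3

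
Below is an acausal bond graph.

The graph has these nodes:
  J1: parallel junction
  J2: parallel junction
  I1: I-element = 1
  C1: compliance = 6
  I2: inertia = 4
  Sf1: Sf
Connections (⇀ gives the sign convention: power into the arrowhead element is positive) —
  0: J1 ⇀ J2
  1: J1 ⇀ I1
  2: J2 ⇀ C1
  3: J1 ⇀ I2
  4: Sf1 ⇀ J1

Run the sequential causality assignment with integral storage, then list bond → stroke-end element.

bond 0 stroke at J1
bond 1 stroke at I1
bond 2 stroke at J2
bond 3 stroke at I2
bond 4 stroke at Sf1

#4 |Sf1  (Sf1 (Sf) sets flow on bond)
#1 |I1  (prefer integral on I1)
#2 |J2  (C1 integral (e out))
#0 |J1  (J2 effort already set via bond 2)
#3 |I2  (0-jn J1 has e-setter on 0)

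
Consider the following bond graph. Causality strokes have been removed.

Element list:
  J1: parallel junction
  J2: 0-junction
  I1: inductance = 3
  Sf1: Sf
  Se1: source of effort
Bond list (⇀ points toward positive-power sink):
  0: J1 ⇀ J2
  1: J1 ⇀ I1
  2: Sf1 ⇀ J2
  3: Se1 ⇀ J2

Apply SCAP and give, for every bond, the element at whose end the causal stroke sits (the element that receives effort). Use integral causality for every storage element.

b2 stroke at Sf1  (Sf1: flow source, stroke at near end)
b3 stroke at J2  (Se1 (Se) sets effort on bond)
b0 stroke at J1  (common-e at J2 fixed by 3)
b1 stroke at I1  (0-jn J1 has e-setter on 0)

bond 0 stroke at J1
bond 1 stroke at I1
bond 2 stroke at Sf1
bond 3 stroke at J2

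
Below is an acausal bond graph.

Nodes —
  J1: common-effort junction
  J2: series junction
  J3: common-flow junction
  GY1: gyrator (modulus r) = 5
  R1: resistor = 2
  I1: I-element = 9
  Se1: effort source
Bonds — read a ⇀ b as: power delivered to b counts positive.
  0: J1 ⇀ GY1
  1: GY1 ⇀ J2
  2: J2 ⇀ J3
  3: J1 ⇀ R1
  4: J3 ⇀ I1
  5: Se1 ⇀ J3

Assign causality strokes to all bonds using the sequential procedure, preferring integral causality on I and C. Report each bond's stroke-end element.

β5 →J3  (Se1 fixes effort; stroke away)
β4 →I1  (prefer integral on I1)
β2 →J3  (J3 flow already set via bond 4)
β1 →J2  (1-jn J2 has f-setter on 2)
β0 →J1  (GY1: gyrator matches bond 1)
β3 →R1  (common-e at J1 fixed by 0)

#0 |J1
#1 |J2
#2 |J3
#3 |R1
#4 |I1
#5 |J3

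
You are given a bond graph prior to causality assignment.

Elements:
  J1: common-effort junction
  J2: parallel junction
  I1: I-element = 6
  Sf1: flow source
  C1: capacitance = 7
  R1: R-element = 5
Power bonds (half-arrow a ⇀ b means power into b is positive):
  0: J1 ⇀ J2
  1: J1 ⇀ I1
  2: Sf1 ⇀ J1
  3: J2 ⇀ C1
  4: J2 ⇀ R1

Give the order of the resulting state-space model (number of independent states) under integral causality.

2  (C1, I1 all integral)

#2 →Sf1  (Sf1 (Sf) sets flow on bond)
#1 →I1  (I1 integral (f out))
#0 →J1  (closing 0-jn rule on J1)
#3 →J2  (C1 integral (e out))
#4 →R1  (0-jn J2 has e-setter on 3)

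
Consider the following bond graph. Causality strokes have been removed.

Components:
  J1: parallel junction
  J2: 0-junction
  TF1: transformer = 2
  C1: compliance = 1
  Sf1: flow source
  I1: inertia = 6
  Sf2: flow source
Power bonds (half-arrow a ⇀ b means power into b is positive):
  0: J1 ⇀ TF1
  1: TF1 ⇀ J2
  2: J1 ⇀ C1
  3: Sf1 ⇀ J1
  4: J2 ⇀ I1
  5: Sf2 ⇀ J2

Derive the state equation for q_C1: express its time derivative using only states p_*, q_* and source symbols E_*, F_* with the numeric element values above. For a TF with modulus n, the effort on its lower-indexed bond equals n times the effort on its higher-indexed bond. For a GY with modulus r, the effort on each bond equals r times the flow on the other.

dq_C1/dt = F_Sf1 + F_Sf2/2 - p_I1/12

b3 stroke at Sf1  (Sf1 (Sf) sets flow on bond)
b5 stroke at Sf2  (source Sf2 imposes f)
b2 stroke at J1  (prefer integral on C1)
b0 stroke at TF1  (J1: bond 2 brought effort, rest push out)
b1 stroke at J2  (TF1 one-in-one-out from 0)
b4 stroke at I1  (J2 effort already set via bond 1)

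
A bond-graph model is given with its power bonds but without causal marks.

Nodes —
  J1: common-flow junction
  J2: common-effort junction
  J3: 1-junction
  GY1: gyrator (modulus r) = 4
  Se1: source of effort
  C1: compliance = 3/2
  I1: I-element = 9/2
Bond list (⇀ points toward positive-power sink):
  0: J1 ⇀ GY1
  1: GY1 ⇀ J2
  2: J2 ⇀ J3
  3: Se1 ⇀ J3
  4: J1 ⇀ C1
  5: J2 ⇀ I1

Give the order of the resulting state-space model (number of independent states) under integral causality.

#3 stroke at J3  (Se1 (Se) sets effort on bond)
#2 stroke at J2  (J3: last free bond brings flow in)
#1 stroke at GY1  (common-e at J2 fixed by 2)
#5 stroke at I1  (common-e at J2 fixed by 2)
#0 stroke at GY1  (GY GY1: same side as bond 1)
#4 stroke at J1  (1-jn J1 has f-setter on 0)

2  (C1, I1 all integral)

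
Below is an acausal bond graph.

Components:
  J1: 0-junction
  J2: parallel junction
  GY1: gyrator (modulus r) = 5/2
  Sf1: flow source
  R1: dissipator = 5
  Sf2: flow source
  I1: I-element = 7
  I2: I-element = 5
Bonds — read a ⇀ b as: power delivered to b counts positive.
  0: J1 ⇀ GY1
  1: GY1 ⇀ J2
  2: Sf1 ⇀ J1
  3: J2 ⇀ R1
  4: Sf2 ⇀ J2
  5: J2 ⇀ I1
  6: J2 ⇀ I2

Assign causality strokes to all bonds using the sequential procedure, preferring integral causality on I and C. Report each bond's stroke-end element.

bond 0 |J1
bond 1 |J2
bond 2 |Sf1
bond 3 |R1
bond 4 |Sf2
bond 5 |I1
bond 6 |I2

#2 stroke→Sf1  (Sf1: flow source, stroke at near end)
#4 stroke→Sf2  (source Sf2 imposes f)
#0 stroke→J1  (closing 0-jn rule on J1)
#1 stroke→J2  (through GY1, causality inverts; strokes same side of GY1)
#3 stroke→R1  (J2: bond 1 brought effort, rest push out)
#5 stroke→I1  (common-e at J2 fixed by 1)
#6 stroke→I2  (0-jn J2 has e-setter on 1)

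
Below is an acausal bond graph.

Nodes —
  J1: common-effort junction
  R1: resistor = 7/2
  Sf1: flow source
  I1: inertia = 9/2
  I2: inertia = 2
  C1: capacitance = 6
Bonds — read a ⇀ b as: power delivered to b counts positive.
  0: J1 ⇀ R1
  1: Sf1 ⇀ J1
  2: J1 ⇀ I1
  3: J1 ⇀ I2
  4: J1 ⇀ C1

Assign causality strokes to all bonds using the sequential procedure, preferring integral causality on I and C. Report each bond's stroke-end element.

#1 |Sf1  (Sf1 (Sf) sets flow on bond)
#2 |I1  (I1 integral (f out))
#3 |I2  (I2 integral (f out))
#4 |J1  (C1 integral (e out))
#0 |R1  (J1 effort already set via bond 4)

β0 stroke→R1
β1 stroke→Sf1
β2 stroke→I1
β3 stroke→I2
β4 stroke→J1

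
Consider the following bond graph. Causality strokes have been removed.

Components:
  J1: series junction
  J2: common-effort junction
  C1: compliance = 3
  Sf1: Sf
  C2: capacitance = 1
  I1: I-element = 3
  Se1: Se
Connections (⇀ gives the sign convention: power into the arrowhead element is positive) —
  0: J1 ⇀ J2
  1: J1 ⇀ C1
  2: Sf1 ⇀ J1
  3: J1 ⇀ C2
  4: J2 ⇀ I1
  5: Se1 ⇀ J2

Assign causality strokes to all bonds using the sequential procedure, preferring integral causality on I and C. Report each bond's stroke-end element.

#0 stroke at J1
#1 stroke at J1
#2 stroke at Sf1
#3 stroke at J1
#4 stroke at I1
#5 stroke at J2

bond 2 →Sf1  (Sf1 fixes flow; stroke at Sf1)
bond 5 →J2  (Se1 fixes effort; stroke away)
bond 0 →J1  (1-jn J1 has f-setter on 2)
bond 1 →J1  (J1 flow already set via bond 2)
bond 3 →J1  (1-jn J1 has f-setter on 2)
bond 4 →I1  (J2 effort already set via bond 5)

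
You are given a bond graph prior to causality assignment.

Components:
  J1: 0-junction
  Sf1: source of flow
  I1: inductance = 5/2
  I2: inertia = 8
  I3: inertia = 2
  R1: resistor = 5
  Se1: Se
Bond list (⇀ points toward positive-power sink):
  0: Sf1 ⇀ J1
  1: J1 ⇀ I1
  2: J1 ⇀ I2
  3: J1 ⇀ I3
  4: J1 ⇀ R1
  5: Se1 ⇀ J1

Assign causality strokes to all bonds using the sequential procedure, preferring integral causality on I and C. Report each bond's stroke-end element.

β0 |Sf1
β1 |I1
β2 |I2
β3 |I3
β4 |R1
β5 |J1

β0 stroke→Sf1  (Sf1: flow source, stroke at near end)
β5 stroke→J1  (source Se1 imposes e)
β1 stroke→I1  (J1: bond 5 brought effort, rest push out)
β2 stroke→I2  (J1 effort already set via bond 5)
β3 stroke→I3  (J1: bond 5 brought effort, rest push out)
β4 stroke→R1  (common-e at J1 fixed by 5)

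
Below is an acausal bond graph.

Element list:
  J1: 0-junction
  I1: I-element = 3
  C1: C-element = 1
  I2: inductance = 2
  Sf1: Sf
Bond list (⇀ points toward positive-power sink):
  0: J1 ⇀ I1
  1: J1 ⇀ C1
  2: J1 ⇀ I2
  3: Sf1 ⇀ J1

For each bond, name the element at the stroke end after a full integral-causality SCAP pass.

β3 stroke→Sf1  (Sf1 fixes flow; stroke at Sf1)
β0 stroke→I1  (I1: I, integral causality)
β1 stroke→J1  (C1 integral (e out))
β2 stroke→I2  (J1 effort already set via bond 1)

bond 0 stroke at I1
bond 1 stroke at J1
bond 2 stroke at I2
bond 3 stroke at Sf1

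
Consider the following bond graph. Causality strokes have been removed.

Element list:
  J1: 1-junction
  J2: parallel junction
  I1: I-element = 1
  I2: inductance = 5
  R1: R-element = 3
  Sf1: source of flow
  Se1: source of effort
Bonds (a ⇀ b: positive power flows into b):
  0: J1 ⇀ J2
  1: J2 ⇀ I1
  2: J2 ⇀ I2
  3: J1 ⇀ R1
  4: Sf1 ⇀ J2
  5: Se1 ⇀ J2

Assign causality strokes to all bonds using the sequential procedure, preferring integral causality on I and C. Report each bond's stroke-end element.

b4 →Sf1  (Sf1: flow source, stroke at near end)
b5 →J2  (Se1: effort source, stroke at far end)
b0 →J1  (J2 effort already set via bond 5)
b1 →I1  (0-jn J2 has e-setter on 5)
b2 →I2  (J2: bond 5 brought effort, rest push out)
b3 →R1  (J1: last free bond brings flow in)

bond 0 →J1
bond 1 →I1
bond 2 →I2
bond 3 →R1
bond 4 →Sf1
bond 5 →J2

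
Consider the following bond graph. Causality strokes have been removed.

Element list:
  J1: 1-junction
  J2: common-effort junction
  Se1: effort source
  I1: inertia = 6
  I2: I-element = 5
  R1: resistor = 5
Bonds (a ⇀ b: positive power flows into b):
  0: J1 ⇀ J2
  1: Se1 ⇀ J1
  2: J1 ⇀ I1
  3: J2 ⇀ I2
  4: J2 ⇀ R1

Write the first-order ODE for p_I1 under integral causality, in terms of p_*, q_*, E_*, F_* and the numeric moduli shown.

#1 |J1  (Se1 fixes effort; stroke away)
#2 |I1  (prefer integral on I1)
#0 |J1  (J1 flow already set via bond 2)
#3 |I2  (I2 integral (f out))
#4 |J2  (closing 0-jn rule on J2)

dp_I1/dt = E_Se1 - 5*p_I1/6 + p_I2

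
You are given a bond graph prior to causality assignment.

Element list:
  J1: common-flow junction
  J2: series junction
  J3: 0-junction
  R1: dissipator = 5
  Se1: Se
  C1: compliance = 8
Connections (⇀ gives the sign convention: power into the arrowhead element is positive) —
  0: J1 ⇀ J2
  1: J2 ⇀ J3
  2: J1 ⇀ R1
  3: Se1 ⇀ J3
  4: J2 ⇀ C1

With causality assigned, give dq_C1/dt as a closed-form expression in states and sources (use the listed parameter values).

b3 →J3  (Se1 fixes effort; stroke away)
b1 →J2  (J3: bond 3 brought effort, rest push out)
b4 →J2  (C1: C, integral causality)
b0 →J1  (J2: last free bond brings flow in)
b2 →R1  (J1: last free bond brings flow in)

dq_C1/dt = -E_Se1/5 - q_C1/40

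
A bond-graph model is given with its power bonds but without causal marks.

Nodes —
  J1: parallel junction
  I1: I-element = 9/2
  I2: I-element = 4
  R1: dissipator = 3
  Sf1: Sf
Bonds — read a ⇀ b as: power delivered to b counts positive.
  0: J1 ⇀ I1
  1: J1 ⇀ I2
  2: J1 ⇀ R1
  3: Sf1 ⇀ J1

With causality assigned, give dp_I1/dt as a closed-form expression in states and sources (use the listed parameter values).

b3 →Sf1  (Sf1 fixes flow; stroke at Sf1)
b0 →I1  (I1 outputs flow p/I1)
b1 →I2  (I2: I, integral causality)
b2 →J1  (J1: last free bond brings effort in)

dp_I1/dt = 3*F_Sf1 - 2*p_I1/3 - 3*p_I2/4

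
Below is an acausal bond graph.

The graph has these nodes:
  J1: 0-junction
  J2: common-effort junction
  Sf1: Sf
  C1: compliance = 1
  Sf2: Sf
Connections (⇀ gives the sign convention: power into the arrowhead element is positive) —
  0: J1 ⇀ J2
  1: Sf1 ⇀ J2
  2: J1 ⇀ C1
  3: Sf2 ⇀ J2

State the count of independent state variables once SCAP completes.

b1 stroke at Sf1  (Sf1 (Sf) sets flow on bond)
b3 stroke at Sf2  (Sf2: flow source, stroke at near end)
b0 stroke at J2  (J2: last free bond brings effort in)
b2 stroke at J1  (closing 0-jn rule on J1)

1  (C1 all integral)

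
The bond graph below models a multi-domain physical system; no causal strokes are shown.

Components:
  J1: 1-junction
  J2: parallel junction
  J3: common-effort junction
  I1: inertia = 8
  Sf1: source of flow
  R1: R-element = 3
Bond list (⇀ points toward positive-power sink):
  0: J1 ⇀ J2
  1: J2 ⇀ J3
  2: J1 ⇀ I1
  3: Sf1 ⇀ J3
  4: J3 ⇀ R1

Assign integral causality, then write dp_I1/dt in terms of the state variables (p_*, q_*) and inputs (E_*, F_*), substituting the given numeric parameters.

dp_I1/dt = -3*F_Sf1 - 3*p_I1/8

bond 3 stroke→Sf1  (Sf1: flow source, stroke at near end)
bond 2 stroke→I1  (prefer integral on I1)
bond 0 stroke→J1  (J1 flow already set via bond 2)
bond 1 stroke→J2  (J2: last free bond brings effort in)
bond 4 stroke→J3  (closing 0-jn rule on J3)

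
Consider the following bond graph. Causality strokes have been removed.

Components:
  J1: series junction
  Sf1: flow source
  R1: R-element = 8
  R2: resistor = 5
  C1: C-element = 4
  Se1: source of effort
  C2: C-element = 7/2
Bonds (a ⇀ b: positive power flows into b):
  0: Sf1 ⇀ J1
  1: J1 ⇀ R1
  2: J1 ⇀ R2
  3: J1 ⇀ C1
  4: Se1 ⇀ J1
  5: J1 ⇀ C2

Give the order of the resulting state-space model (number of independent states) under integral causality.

bond 0 stroke at Sf1  (source Sf1 imposes f)
bond 4 stroke at J1  (Se1: effort source, stroke at far end)
bond 1 stroke at J1  (common-f at J1 fixed by 0)
bond 2 stroke at J1  (J1: bond 0 brought flow, rest push out)
bond 3 stroke at J1  (J1 flow already set via bond 0)
bond 5 stroke at J1  (1-jn J1 has f-setter on 0)

2  (C1, C2 all integral)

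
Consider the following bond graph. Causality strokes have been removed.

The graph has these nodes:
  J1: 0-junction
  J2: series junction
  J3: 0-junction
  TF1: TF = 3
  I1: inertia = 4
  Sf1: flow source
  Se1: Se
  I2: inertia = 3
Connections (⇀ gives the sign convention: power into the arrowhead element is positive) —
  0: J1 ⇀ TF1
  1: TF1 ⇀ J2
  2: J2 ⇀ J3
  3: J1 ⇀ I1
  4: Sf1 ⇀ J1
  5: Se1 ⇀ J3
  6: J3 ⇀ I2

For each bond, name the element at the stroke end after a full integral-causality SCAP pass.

β4 |Sf1  (Sf1: flow source, stroke at near end)
β5 |J3  (Se1: effort source, stroke at far end)
β2 |J2  (common-e at J3 fixed by 5)
β6 |I2  (common-e at J3 fixed by 5)
β1 |TF1  (closing 1-jn rule on J2)
β0 |J1  (TF TF1: opposite of bond 1)
β3 |I1  (J1 effort already set via bond 0)

b0 stroke→J1
b1 stroke→TF1
b2 stroke→J2
b3 stroke→I1
b4 stroke→Sf1
b5 stroke→J3
b6 stroke→I2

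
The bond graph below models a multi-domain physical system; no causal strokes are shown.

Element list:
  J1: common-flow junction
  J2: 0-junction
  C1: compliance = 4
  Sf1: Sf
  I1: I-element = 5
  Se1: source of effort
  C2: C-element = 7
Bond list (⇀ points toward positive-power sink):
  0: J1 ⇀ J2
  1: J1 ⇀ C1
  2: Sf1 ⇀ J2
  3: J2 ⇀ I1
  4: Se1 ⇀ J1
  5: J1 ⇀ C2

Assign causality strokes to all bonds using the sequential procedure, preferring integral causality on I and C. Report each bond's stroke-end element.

β0 |J2
β1 |J1
β2 |Sf1
β3 |I1
β4 |J1
β5 |J1

b2 stroke at Sf1  (Sf1 (Sf) sets flow on bond)
b4 stroke at J1  (Se1 (Se) sets effort on bond)
b1 stroke at J1  (C1: C, integral causality)
b3 stroke at I1  (I1 outputs flow p/I1)
b0 stroke at J2  (closing 0-jn rule on J2)
b5 stroke at J1  (1-jn J1 has f-setter on 0)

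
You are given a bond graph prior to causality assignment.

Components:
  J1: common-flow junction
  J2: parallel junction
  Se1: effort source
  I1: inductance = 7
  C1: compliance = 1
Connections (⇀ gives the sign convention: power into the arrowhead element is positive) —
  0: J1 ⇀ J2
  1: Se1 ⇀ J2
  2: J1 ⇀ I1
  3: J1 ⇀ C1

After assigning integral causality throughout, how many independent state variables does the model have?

β1 |J2  (Se1 (Se) sets effort on bond)
β0 |J1  (0-jn J2 has e-setter on 1)
β2 |I1  (prefer integral on I1)
β3 |J1  (common-f at J1 fixed by 2)

2  (C1, I1 all integral)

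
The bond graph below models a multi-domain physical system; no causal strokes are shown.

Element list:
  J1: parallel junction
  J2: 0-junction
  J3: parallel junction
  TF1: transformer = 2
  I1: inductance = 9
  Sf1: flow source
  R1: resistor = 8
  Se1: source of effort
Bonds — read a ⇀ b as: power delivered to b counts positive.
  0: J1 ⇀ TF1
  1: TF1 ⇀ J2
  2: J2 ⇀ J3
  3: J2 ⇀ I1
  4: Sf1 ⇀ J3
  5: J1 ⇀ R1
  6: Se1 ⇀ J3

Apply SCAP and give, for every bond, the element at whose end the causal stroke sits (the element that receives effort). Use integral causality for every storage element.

b0 |J1
b1 |TF1
b2 |J2
b3 |I1
b4 |Sf1
b5 |R1
b6 |J3

#4 stroke at Sf1  (source Sf1 imposes f)
#6 stroke at J3  (Se1 fixes effort; stroke away)
#2 stroke at J2  (J3 effort already set via bond 6)
#1 stroke at TF1  (common-e at J2 fixed by 2)
#3 stroke at I1  (J2 effort already set via bond 2)
#0 stroke at J1  (TF TF1: opposite of bond 1)
#5 stroke at R1  (0-jn J1 has e-setter on 0)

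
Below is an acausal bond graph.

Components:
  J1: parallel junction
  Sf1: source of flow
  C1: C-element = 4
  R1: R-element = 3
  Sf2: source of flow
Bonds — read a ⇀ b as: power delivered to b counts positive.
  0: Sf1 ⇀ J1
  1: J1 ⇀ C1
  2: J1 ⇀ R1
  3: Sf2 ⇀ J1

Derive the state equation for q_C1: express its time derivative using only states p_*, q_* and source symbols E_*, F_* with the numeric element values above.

dq_C1/dt = F_Sf1 + F_Sf2 - q_C1/12

bond 0 →Sf1  (Sf1 (Sf) sets flow on bond)
bond 3 →Sf2  (Sf2 (Sf) sets flow on bond)
bond 1 →J1  (prefer integral on C1)
bond 2 →R1  (common-e at J1 fixed by 1)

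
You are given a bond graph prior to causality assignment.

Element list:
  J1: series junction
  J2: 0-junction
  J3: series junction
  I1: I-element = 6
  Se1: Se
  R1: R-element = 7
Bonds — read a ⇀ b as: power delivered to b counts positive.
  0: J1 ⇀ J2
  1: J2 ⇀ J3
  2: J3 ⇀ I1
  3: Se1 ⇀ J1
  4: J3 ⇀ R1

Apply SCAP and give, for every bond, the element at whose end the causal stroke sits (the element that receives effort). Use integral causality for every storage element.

β3 stroke at J1  (Se1: effort source, stroke at far end)
β0 stroke at J2  (J1: last free bond brings flow in)
β1 stroke at J3  (J2 effort already set via bond 0)
β2 stroke at I1  (I1 outputs flow p/I1)
β4 stroke at J3  (J3: bond 2 brought flow, rest push out)

#0 stroke→J2
#1 stroke→J3
#2 stroke→I1
#3 stroke→J1
#4 stroke→J3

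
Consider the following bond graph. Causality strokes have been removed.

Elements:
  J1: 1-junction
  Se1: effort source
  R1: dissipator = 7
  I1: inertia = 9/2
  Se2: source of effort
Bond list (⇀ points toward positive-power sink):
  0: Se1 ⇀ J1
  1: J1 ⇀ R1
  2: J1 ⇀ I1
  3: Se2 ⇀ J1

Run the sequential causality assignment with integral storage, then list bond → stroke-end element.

β0 stroke at J1
β1 stroke at J1
β2 stroke at I1
β3 stroke at J1

#0 stroke at J1  (Se1: effort source, stroke at far end)
#3 stroke at J1  (source Se2 imposes e)
#2 stroke at I1  (I1: I, integral causality)
#1 stroke at J1  (common-f at J1 fixed by 2)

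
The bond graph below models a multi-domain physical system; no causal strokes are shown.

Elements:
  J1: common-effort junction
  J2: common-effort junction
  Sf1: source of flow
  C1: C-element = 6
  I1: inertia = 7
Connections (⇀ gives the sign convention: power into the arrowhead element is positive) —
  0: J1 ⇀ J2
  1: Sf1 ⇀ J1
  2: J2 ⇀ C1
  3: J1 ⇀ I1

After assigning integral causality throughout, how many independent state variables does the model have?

2  (C1, I1 all integral)

β1 stroke at Sf1  (Sf1 (Sf) sets flow on bond)
β2 stroke at J2  (C1 outputs effort q/C1)
β0 stroke at J1  (0-jn J2 has e-setter on 2)
β3 stroke at I1  (common-e at J1 fixed by 0)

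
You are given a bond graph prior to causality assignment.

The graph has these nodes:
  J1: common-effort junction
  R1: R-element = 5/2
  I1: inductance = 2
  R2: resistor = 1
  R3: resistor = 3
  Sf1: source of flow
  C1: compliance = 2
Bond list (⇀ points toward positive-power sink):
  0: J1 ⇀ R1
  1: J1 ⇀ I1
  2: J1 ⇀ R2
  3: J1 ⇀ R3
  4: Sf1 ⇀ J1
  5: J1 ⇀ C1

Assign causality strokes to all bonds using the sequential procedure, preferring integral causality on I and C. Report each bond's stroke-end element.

bond 4 |Sf1  (source Sf1 imposes f)
bond 1 |I1  (I1: I, integral causality)
bond 5 |J1  (C1 outputs effort q/C1)
bond 0 |R1  (J1 effort already set via bond 5)
bond 2 |R2  (0-jn J1 has e-setter on 5)
bond 3 |R3  (common-e at J1 fixed by 5)

b0 stroke→R1
b1 stroke→I1
b2 stroke→R2
b3 stroke→R3
b4 stroke→Sf1
b5 stroke→J1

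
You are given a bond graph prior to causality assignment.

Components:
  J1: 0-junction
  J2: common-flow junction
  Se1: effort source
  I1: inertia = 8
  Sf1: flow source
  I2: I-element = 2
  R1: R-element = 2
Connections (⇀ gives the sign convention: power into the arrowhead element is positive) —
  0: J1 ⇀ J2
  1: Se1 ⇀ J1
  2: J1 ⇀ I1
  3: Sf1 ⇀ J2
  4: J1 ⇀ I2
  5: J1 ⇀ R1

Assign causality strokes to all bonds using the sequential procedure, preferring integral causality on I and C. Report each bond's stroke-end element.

bond 0 |J2
bond 1 |J1
bond 2 |I1
bond 3 |Sf1
bond 4 |I2
bond 5 |R1

bond 1 |J1  (Se1 (Se) sets effort on bond)
bond 3 |Sf1  (Sf1 fixes flow; stroke at Sf1)
bond 0 |J2  (J1 effort already set via bond 1)
bond 2 |I1  (J1 effort already set via bond 1)
bond 4 |I2  (0-jn J1 has e-setter on 1)
bond 5 |R1  (J1: bond 1 brought effort, rest push out)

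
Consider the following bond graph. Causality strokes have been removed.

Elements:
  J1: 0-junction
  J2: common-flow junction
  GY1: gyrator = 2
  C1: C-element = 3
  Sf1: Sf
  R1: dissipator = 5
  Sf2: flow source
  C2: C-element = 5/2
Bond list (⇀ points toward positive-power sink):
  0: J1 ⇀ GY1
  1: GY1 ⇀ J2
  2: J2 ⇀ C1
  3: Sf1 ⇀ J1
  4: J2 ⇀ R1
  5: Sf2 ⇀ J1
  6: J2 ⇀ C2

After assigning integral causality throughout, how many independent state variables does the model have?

2  (C1, C2 all integral)

#3 |Sf1  (Sf1: flow source, stroke at near end)
#5 |Sf2  (Sf2: flow source, stroke at near end)
#0 |J1  (only one effort-in slot at J1)
#1 |J2  (through GY1, causality inverts; strokes same side of GY1)
#2 |J2  (C1 outputs effort q/C1)
#6 |J2  (prefer integral on C2)
#4 |R1  (J2: last free bond brings flow in)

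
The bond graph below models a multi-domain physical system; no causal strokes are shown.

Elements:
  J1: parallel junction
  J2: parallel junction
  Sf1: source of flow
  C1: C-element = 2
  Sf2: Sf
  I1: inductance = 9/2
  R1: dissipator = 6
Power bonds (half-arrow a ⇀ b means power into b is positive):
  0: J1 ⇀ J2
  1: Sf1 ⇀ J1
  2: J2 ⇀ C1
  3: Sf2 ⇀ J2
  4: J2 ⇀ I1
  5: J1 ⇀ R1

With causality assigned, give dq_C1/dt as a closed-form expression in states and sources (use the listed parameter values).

dq_C1/dt = F_Sf1 + F_Sf2 - 2*p_I1/9 - q_C1/12

β1 stroke→Sf1  (Sf1 (Sf) sets flow on bond)
β3 stroke→Sf2  (Sf2 fixes flow; stroke at Sf2)
β2 stroke→J2  (C1: C, integral causality)
β0 stroke→J1  (J2 effort already set via bond 2)
β4 stroke→I1  (J2 effort already set via bond 2)
β5 stroke→R1  (J1 effort already set via bond 0)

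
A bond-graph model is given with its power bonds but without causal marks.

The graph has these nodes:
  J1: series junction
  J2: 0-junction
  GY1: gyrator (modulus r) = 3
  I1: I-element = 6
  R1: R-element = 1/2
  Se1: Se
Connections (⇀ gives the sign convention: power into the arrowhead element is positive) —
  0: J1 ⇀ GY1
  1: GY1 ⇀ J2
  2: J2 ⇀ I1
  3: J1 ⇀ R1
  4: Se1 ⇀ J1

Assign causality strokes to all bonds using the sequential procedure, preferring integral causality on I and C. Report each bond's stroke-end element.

#0 |J1
#1 |J2
#2 |I1
#3 |R1
#4 |J1

#4 stroke→J1  (Se1 (Se) sets effort on bond)
#2 stroke→I1  (I1 integral (f out))
#1 stroke→J2  (closing 0-jn rule on J2)
#0 stroke→J1  (GY1 both-in/both-out from 1)
#3 stroke→R1  (J1 needs exactly one f-in)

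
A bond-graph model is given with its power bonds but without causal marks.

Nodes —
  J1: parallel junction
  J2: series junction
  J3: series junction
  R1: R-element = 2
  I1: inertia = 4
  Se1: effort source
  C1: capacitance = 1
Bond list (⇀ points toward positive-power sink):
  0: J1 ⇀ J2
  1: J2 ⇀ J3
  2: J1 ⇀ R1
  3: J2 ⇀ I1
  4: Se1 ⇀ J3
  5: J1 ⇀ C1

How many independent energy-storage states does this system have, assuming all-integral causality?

#4 →J3  (source Se1 imposes e)
#1 →J2  (only one flow-in slot at J3)
#3 →I1  (I1: I, integral causality)
#0 →J2  (J2 flow already set via bond 3)
#5 →J1  (C1: C, integral causality)
#2 →R1  (0-jn J1 has e-setter on 5)

2  (C1, I1 all integral)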